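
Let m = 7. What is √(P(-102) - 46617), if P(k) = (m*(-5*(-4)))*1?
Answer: I*√46477 ≈ 215.59*I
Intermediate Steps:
P(k) = 140 (P(k) = (7*(-5*(-4)))*1 = (7*20)*1 = 140*1 = 140)
√(P(-102) - 46617) = √(140 - 46617) = √(-46477) = I*√46477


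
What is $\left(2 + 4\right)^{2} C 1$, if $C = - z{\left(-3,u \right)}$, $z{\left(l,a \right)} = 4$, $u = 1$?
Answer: $-144$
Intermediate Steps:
$C = -4$ ($C = \left(-1\right) 4 = -4$)
$\left(2 + 4\right)^{2} C 1 = \left(2 + 4\right)^{2} \left(-4\right) 1 = 6^{2} \left(-4\right) 1 = 36 \left(-4\right) 1 = \left(-144\right) 1 = -144$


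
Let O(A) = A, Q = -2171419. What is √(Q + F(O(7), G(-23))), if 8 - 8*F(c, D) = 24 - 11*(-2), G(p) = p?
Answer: I*√8685695/2 ≈ 1473.6*I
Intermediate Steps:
F(c, D) = -19/4 (F(c, D) = 1 - (24 - 11*(-2))/8 = 1 - (24 + 22)/8 = 1 - ⅛*46 = 1 - 23/4 = -19/4)
√(Q + F(O(7), G(-23))) = √(-2171419 - 19/4) = √(-8685695/4) = I*√8685695/2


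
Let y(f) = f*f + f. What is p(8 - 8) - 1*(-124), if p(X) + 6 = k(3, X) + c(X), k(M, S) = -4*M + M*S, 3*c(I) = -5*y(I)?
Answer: 106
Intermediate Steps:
y(f) = f + f² (y(f) = f² + f = f + f²)
c(I) = -5*I*(1 + I)/3 (c(I) = (-5*I*(1 + I))/3 = -5*I*(1 + I)/3)
p(X) = -18 + 3*X - 5*X*(1 + X)/3 (p(X) = -6 + (3*(-4 + X) - 5*X*(1 + X)/3) = -6 + ((-12 + 3*X) - 5*X*(1 + X)/3) = -6 + (-12 + 3*X - 5*X*(1 + X)/3) = -18 + 3*X - 5*X*(1 + X)/3)
p(8 - 8) - 1*(-124) = (-18 - 5*(8 - 8)²/3 + 4*(8 - 8)/3) - 1*(-124) = (-18 - 5/3*0² + (4/3)*0) + 124 = (-18 - 5/3*0 + 0) + 124 = (-18 + 0 + 0) + 124 = -18 + 124 = 106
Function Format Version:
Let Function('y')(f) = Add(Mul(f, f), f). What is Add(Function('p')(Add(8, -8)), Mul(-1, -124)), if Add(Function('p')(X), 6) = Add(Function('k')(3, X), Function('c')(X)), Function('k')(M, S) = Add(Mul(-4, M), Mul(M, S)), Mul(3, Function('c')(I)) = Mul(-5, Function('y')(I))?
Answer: 106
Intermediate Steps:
Function('y')(f) = Add(f, Pow(f, 2)) (Function('y')(f) = Add(Pow(f, 2), f) = Add(f, Pow(f, 2)))
Function('c')(I) = Mul(Rational(-5, 3), I, Add(1, I)) (Function('c')(I) = Mul(Rational(1, 3), Mul(-5, Mul(I, Add(1, I)))) = Mul(Rational(1, 3), Mul(-5, I, Add(1, I))) = Mul(Rational(-5, 3), I, Add(1, I)))
Function('p')(X) = Add(-18, Mul(3, X), Mul(Rational(-5, 3), X, Add(1, X))) (Function('p')(X) = Add(-6, Add(Mul(3, Add(-4, X)), Mul(Rational(-5, 3), X, Add(1, X)))) = Add(-6, Add(Add(-12, Mul(3, X)), Mul(Rational(-5, 3), X, Add(1, X)))) = Add(-6, Add(-12, Mul(3, X), Mul(Rational(-5, 3), X, Add(1, X)))) = Add(-18, Mul(3, X), Mul(Rational(-5, 3), X, Add(1, X))))
Add(Function('p')(Add(8, -8)), Mul(-1, -124)) = Add(Add(-18, Mul(Rational(-5, 3), Pow(Add(8, -8), 2)), Mul(Rational(4, 3), Add(8, -8))), Mul(-1, -124)) = Add(Add(-18, Mul(Rational(-5, 3), Pow(0, 2)), Mul(Rational(4, 3), 0)), 124) = Add(Add(-18, Mul(Rational(-5, 3), 0), 0), 124) = Add(Add(-18, 0, 0), 124) = Add(-18, 124) = 106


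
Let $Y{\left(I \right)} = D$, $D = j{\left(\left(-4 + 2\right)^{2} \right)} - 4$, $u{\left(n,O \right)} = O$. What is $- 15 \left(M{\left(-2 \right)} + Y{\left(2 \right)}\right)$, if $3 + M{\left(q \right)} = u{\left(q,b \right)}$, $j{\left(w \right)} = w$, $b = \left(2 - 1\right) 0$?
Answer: $45$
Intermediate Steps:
$b = 0$ ($b = 1 \cdot 0 = 0$)
$M{\left(q \right)} = -3$ ($M{\left(q \right)} = -3 + 0 = -3$)
$D = 0$ ($D = \left(-4 + 2\right)^{2} - 4 = \left(-2\right)^{2} - 4 = 4 - 4 = 0$)
$Y{\left(I \right)} = 0$
$- 15 \left(M{\left(-2 \right)} + Y{\left(2 \right)}\right) = - 15 \left(-3 + 0\right) = \left(-15\right) \left(-3\right) = 45$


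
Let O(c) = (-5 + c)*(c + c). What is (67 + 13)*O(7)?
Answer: 2240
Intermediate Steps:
O(c) = 2*c*(-5 + c) (O(c) = (-5 + c)*(2*c) = 2*c*(-5 + c))
(67 + 13)*O(7) = (67 + 13)*(2*7*(-5 + 7)) = 80*(2*7*2) = 80*28 = 2240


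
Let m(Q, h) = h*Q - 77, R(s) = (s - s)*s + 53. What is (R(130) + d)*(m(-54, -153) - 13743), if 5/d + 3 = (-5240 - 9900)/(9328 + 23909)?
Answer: -32908462244/114851 ≈ -2.8653e+5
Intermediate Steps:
R(s) = 53 (R(s) = 0*s + 53 = 0 + 53 = 53)
d = -166185/114851 (d = 5/(-3 + (-5240 - 9900)/(9328 + 23909)) = 5/(-3 - 15140/33237) = 5/(-114851/33237) = 5*(-33237/114851) = -166185/114851 ≈ -1.4470)
m(Q, h) = -77 + Q*h (m(Q, h) = Q*h - 77 = -77 + Q*h)
(R(130) + d)*(m(-54, -153) - 13743) = (53 - 166185/114851)*((-77 - 54*(-153)) - 13743) = 5920918*((-77 + 8262) - 13743)/114851 = 5920918*(8185 - 13743)/114851 = (5920918/114851)*(-5558) = -32908462244/114851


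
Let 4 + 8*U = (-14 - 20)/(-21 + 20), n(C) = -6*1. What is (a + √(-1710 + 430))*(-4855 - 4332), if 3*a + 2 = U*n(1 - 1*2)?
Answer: 450163/6 - 146992*I*√5 ≈ 75027.0 - 3.2868e+5*I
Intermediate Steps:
n(C) = -6
U = 15/4 (U = -½ + ((-14 - 20)/(-21 + 20))/8 = -½ + (-34/(-1))/8 = -½ + (-34*(-1))/8 = -½ + (⅛)*34 = -½ + 17/4 = 15/4 ≈ 3.7500)
a = -49/6 (a = -⅔ + ((15/4)*(-6))/3 = -⅔ + (⅓)*(-45/2) = -⅔ - 15/2 = -49/6 ≈ -8.1667)
(a + √(-1710 + 430))*(-4855 - 4332) = (-49/6 + √(-1710 + 430))*(-4855 - 4332) = (-49/6 + √(-1280))*(-9187) = (-49/6 + 16*I*√5)*(-9187) = 450163/6 - 146992*I*√5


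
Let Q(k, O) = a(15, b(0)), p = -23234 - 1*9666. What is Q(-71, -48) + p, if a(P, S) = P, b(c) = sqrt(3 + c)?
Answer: -32885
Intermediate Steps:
p = -32900 (p = -23234 - 9666 = -32900)
Q(k, O) = 15
Q(-71, -48) + p = 15 - 32900 = -32885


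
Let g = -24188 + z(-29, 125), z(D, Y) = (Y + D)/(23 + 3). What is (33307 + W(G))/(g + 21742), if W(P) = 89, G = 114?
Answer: -217074/15875 ≈ -13.674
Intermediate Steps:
z(D, Y) = D/26 + Y/26 (z(D, Y) = (D + Y)/26 = (D + Y)*(1/26) = D/26 + Y/26)
g = -314396/13 (g = -24188 + ((1/26)*(-29) + (1/26)*125) = -24188 + (-29/26 + 125/26) = -24188 + 48/13 = -314396/13 ≈ -24184.)
(33307 + W(G))/(g + 21742) = (33307 + 89)/(-314396/13 + 21742) = 33396/(-31750/13) = 33396*(-13/31750) = -217074/15875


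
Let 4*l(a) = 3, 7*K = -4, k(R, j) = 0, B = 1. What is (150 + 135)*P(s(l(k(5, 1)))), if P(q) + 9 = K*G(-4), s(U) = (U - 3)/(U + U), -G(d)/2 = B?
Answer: -15675/7 ≈ -2239.3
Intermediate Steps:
G(d) = -2 (G(d) = -2*1 = -2)
K = -4/7 (K = (1/7)*(-4) = -4/7 ≈ -0.57143)
l(a) = 3/4 (l(a) = (1/4)*3 = 3/4)
s(U) = (-3 + U)/(2*U) (s(U) = (-3 + U)/((2*U)) = (-3 + U)*(1/(2*U)) = (-3 + U)/(2*U))
P(q) = -55/7 (P(q) = -9 - 4/7*(-2) = -9 + 8/7 = -55/7)
(150 + 135)*P(s(l(k(5, 1)))) = (150 + 135)*(-55/7) = 285*(-55/7) = -15675/7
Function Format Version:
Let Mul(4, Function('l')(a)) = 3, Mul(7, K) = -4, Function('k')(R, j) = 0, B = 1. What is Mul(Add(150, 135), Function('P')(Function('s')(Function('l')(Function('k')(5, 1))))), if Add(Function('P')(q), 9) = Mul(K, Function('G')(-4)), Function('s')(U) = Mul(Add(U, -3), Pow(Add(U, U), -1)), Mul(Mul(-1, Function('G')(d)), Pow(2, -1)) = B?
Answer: Rational(-15675, 7) ≈ -2239.3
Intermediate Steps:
Function('G')(d) = -2 (Function('G')(d) = Mul(-2, 1) = -2)
K = Rational(-4, 7) (K = Mul(Rational(1, 7), -4) = Rational(-4, 7) ≈ -0.57143)
Function('l')(a) = Rational(3, 4) (Function('l')(a) = Mul(Rational(1, 4), 3) = Rational(3, 4))
Function('s')(U) = Mul(Rational(1, 2), Pow(U, -1), Add(-3, U)) (Function('s')(U) = Mul(Add(-3, U), Pow(Mul(2, U), -1)) = Mul(Add(-3, U), Mul(Rational(1, 2), Pow(U, -1))) = Mul(Rational(1, 2), Pow(U, -1), Add(-3, U)))
Function('P')(q) = Rational(-55, 7) (Function('P')(q) = Add(-9, Mul(Rational(-4, 7), -2)) = Add(-9, Rational(8, 7)) = Rational(-55, 7))
Mul(Add(150, 135), Function('P')(Function('s')(Function('l')(Function('k')(5, 1))))) = Mul(Add(150, 135), Rational(-55, 7)) = Mul(285, Rational(-55, 7)) = Rational(-15675, 7)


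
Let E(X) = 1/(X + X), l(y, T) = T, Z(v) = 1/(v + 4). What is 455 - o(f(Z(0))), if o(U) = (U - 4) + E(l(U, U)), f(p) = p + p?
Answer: 915/2 ≈ 457.50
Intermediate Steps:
Z(v) = 1/(4 + v)
f(p) = 2*p
E(X) = 1/(2*X)
o(U) = -4 + U + 1/(2*U) (o(U) = (U - 4) + 1/(2*U) = (-4 + U) + 1/(2*U) = -4 + U + 1/(2*U))
455 - o(f(Z(0))) = 455 - (-4 + 2/(4 + 0) + 1/(2*((2/(4 + 0))))) = 455 - (-4 + 2/4 + 1/(2*((2/4)))) = 455 - (-4 + 2*(1/4) + 1/(2*((2*(1/4))))) = 455 - (-4 + 1/2 + 1/(2*(1/2))) = 455 - (-4 + 1/2 + (1/2)*2) = 455 - (-4 + 1/2 + 1) = 455 - 1*(-5/2) = 455 + 5/2 = 915/2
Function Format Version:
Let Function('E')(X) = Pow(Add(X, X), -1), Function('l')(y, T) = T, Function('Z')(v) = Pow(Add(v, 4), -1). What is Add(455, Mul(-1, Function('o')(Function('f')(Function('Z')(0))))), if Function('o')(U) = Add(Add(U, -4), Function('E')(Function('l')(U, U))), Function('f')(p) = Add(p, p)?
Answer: Rational(915, 2) ≈ 457.50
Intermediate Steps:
Function('Z')(v) = Pow(Add(4, v), -1)
Function('f')(p) = Mul(2, p)
Function('E')(X) = Mul(Rational(1, 2), Pow(X, -1)) (Function('E')(X) = Pow(Mul(2, X), -1) = Mul(Rational(1, 2), Pow(X, -1)))
Function('o')(U) = Add(-4, U, Mul(Rational(1, 2), Pow(U, -1))) (Function('o')(U) = Add(Add(U, -4), Mul(Rational(1, 2), Pow(U, -1))) = Add(Add(-4, U), Mul(Rational(1, 2), Pow(U, -1))) = Add(-4, U, Mul(Rational(1, 2), Pow(U, -1))))
Add(455, Mul(-1, Function('o')(Function('f')(Function('Z')(0))))) = Add(455, Mul(-1, Add(-4, Mul(2, Pow(Add(4, 0), -1)), Mul(Rational(1, 2), Pow(Mul(2, Pow(Add(4, 0), -1)), -1))))) = Add(455, Mul(-1, Add(-4, Mul(2, Pow(4, -1)), Mul(Rational(1, 2), Pow(Mul(2, Pow(4, -1)), -1))))) = Add(455, Mul(-1, Add(-4, Mul(2, Rational(1, 4)), Mul(Rational(1, 2), Pow(Mul(2, Rational(1, 4)), -1))))) = Add(455, Mul(-1, Add(-4, Rational(1, 2), Mul(Rational(1, 2), Pow(Rational(1, 2), -1))))) = Add(455, Mul(-1, Add(-4, Rational(1, 2), Mul(Rational(1, 2), 2)))) = Add(455, Mul(-1, Add(-4, Rational(1, 2), 1))) = Add(455, Mul(-1, Rational(-5, 2))) = Add(455, Rational(5, 2)) = Rational(915, 2)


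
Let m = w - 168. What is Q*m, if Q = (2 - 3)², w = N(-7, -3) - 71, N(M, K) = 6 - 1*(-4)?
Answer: -229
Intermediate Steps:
N(M, K) = 10 (N(M, K) = 6 + 4 = 10)
w = -61 (w = 10 - 71 = -61)
m = -229 (m = -61 - 168 = -229)
Q = 1 (Q = (-1)² = 1)
Q*m = 1*(-229) = -229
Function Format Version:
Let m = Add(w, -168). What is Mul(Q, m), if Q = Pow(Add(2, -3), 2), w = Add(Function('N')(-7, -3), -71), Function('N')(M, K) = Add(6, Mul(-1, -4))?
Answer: -229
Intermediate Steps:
Function('N')(M, K) = 10 (Function('N')(M, K) = Add(6, 4) = 10)
w = -61 (w = Add(10, -71) = -61)
m = -229 (m = Add(-61, -168) = -229)
Q = 1 (Q = Pow(-1, 2) = 1)
Mul(Q, m) = Mul(1, -229) = -229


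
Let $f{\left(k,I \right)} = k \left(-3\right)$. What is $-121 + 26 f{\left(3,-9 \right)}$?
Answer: $-355$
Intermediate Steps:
$f{\left(k,I \right)} = - 3 k$
$-121 + 26 f{\left(3,-9 \right)} = -121 + 26 \left(\left(-3\right) 3\right) = -121 + 26 \left(-9\right) = -121 - 234 = -355$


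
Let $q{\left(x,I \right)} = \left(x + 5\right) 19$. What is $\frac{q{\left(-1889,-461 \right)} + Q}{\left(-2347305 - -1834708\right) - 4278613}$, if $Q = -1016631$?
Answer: $\frac{350809}{1597070} \approx 0.21966$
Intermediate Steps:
$q{\left(x,I \right)} = 95 + 19 x$ ($q{\left(x,I \right)} = \left(5 + x\right) 19 = 95 + 19 x$)
$\frac{q{\left(-1889,-461 \right)} + Q}{\left(-2347305 - -1834708\right) - 4278613} = \frac{\left(95 + 19 \left(-1889\right)\right) - 1016631}{\left(-2347305 - -1834708\right) - 4278613} = \frac{\left(95 - 35891\right) - 1016631}{\left(-2347305 + 1834708\right) - 4278613} = \frac{-35796 - 1016631}{-512597 - 4278613} = - \frac{1052427}{-4791210} = \left(-1052427\right) \left(- \frac{1}{4791210}\right) = \frac{350809}{1597070}$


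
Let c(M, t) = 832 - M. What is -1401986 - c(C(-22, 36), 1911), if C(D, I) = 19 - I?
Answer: -1402835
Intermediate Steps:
-1401986 - c(C(-22, 36), 1911) = -1401986 - (832 - (19 - 1*36)) = -1401986 - (832 - (19 - 36)) = -1401986 - (832 - 1*(-17)) = -1401986 - (832 + 17) = -1401986 - 1*849 = -1401986 - 849 = -1402835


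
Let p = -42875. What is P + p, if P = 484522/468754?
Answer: -10048671614/234377 ≈ -42874.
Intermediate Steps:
P = 242261/234377 (P = 484522*(1/468754) = 242261/234377 ≈ 1.0336)
P + p = 242261/234377 - 42875 = -10048671614/234377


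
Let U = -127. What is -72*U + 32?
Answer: 9176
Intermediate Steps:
-72*U + 32 = -72*(-127) + 32 = 9144 + 32 = 9176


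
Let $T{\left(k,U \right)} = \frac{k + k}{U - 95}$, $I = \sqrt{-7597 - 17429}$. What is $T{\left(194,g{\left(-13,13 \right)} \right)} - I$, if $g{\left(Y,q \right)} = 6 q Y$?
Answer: $- \frac{388}{1109} - i \sqrt{25026} \approx -0.34986 - 158.2 i$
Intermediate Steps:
$g{\left(Y,q \right)} = 6 Y q$
$I = i \sqrt{25026}$ ($I = \sqrt{-25026} = i \sqrt{25026} \approx 158.2 i$)
$T{\left(k,U \right)} = \frac{2 k}{-95 + U}$
$T{\left(194,g{\left(-13,13 \right)} \right)} - I = 2 \cdot 194 \frac{1}{-95 + 6 \left(-13\right) 13} - i \sqrt{25026} = 2 \cdot 194 \frac{1}{-95 - 1014} - i \sqrt{25026} = 2 \cdot 194 \frac{1}{-1109} - i \sqrt{25026} = 2 \cdot 194 \left(- \frac{1}{1109}\right) - i \sqrt{25026} = - \frac{388}{1109} - i \sqrt{25026}$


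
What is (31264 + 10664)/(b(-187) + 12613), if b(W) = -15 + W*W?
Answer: 41928/47567 ≈ 0.88145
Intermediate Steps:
b(W) = -15 + W**2
(31264 + 10664)/(b(-187) + 12613) = (31264 + 10664)/((-15 + (-187)**2) + 12613) = 41928/((-15 + 34969) + 12613) = 41928/(34954 + 12613) = 41928/47567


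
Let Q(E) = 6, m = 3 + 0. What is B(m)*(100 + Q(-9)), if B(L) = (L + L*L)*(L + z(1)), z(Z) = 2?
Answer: 6360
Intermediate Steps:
m = 3
B(L) = (2 + L)*(L + L²) (B(L) = (L + L*L)*(L + 2) = (L + L²)*(2 + L) = (2 + L)*(L + L²))
B(m)*(100 + Q(-9)) = (3*(2 + 3² + 3*3))*(100 + 6) = (3*(2 + 9 + 9))*106 = (3*20)*106 = 60*106 = 6360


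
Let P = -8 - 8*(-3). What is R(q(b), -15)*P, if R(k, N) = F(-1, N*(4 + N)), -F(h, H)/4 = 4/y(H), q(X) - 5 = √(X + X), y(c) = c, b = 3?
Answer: -256/165 ≈ -1.5515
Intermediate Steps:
P = 16 (P = -8 + 24 = 16)
q(X) = 5 + √2*√X (q(X) = 5 + √(X + X) = 5 + √(2*X) = 5 + √2*√X)
F(h, H) = -16/H
R(k, N) = -16/(N*(4 + N)) (R(k, N) = -16*1/(N*(4 + N)) = -16/(N*(4 + N)))
R(q(b), -15)*P = -16/(-15*(4 - 15))*16 = -16*(-1/15)/(-11)*16 = -16*(-1/15)*(-1/11)*16 = -16/165*16 = -256/165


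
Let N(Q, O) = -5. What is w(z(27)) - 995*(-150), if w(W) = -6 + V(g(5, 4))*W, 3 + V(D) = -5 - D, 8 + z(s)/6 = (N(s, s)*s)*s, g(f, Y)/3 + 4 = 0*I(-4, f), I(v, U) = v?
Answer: 61572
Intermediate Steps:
g(f, Y) = -12 (g(f, Y) = -12 + 3*(0*(-4)) = -12 + 3*0 = -12 + 0 = -12)
z(s) = -48 - 30*s**2 (z(s) = -48 + 6*((-5*s)*s) = -48 + 6*(-5*s**2) = -48 - 30*s**2)
V(D) = -8 - D (V(D) = -3 + (-5 - D) = -8 - D)
w(W) = -6 + 4*W (w(W) = -6 + (-8 - 1*(-12))*W = -6 + (-8 + 12)*W = -6 + 4*W)
w(z(27)) - 995*(-150) = (-6 + 4*(-48 - 30*27**2)) - 995*(-150) = (-6 + 4*(-48 - 30*729)) - 1*(-149250) = (-6 + 4*(-48 - 21870)) + 149250 = (-6 + 4*(-21918)) + 149250 = (-6 - 87672) + 149250 = -87678 + 149250 = 61572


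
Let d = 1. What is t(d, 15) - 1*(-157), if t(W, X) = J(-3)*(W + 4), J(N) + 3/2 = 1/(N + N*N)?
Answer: 451/3 ≈ 150.33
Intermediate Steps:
J(N) = -3/2 + 1/(N + N²) (J(N) = -3/2 + 1/(N + N*N) = -3/2 + 1/(N + N²))
t(W, X) = -16/3 - 4*W/3 (t(W, X) = ((½)*(2 - 3*(-3) - 3*(-3)²)/(-3*(1 - 3)))*(W + 4) = ((½)*(-⅓)*(2 + 9 - 3*9)/(-2))*(4 + W) = ((½)*(-⅓)*(-½)*(2 + 9 - 27))*(4 + W) = ((½)*(-⅓)*(-½)*(-16))*(4 + W) = -4*(4 + W)/3 = -16/3 - 4*W/3)
t(d, 15) - 1*(-157) = (-16/3 - 4/3*1) - 1*(-157) = (-16/3 - 4/3) + 157 = -20/3 + 157 = 451/3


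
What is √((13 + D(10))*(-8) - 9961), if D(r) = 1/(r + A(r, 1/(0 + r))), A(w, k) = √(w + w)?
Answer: √(-50329 - 10065*√5)/√(5 + √5) ≈ 100.33*I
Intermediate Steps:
A(w, k) = √2*√w (A(w, k) = √(2*w) = √2*√w)
D(r) = 1/(r + √2*√r)
√((13 + D(10))*(-8) - 9961) = √((13 + 1/(10 + √2*√10))*(-8) - 9961) = √((13 + 1/(10 + 2*√5))*(-8) - 9961) = √((-104 - 8/(10 + 2*√5)) - 9961) = √(-10065 - 8/(10 + 2*√5))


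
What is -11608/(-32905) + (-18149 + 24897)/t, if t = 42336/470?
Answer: 1872350323/24876180 ≈ 75.267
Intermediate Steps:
t = 21168/235 (t = 42336*(1/470) = 21168/235 ≈ 90.077)
-11608/(-32905) + (-18149 + 24897)/t = -11608/(-32905) + (-18149 + 24897)/(21168/235) = -11608*(-1/32905) + 6748*(235/21168) = 11608/32905 + 56635/756 = 1872350323/24876180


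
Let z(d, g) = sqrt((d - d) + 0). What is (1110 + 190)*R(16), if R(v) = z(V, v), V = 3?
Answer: 0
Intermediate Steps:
z(d, g) = 0 (z(d, g) = sqrt(0 + 0) = sqrt(0) = 0)
R(v) = 0
(1110 + 190)*R(16) = (1110 + 190)*0 = 1300*0 = 0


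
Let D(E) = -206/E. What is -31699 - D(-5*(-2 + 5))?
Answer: -475691/15 ≈ -31713.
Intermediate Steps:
-31699 - D(-5*(-2 + 5)) = -31699 - (-206)/((-5*(-2 + 5))) = -31699 - (-206)/((-5*3)) = -31699 - (-206)/(-15) = -31699 - (-206)*(-1)/15 = -31699 - 1*206/15 = -31699 - 206/15 = -475691/15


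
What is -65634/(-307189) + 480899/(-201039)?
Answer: -134531889185/61756969371 ≈ -2.1784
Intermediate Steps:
-65634/(-307189) + 480899/(-201039) = -65634*(-1/307189) + 480899*(-1/201039) = 65634/307189 - 480899/201039 = -134531889185/61756969371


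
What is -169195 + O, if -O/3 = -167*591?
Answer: 126896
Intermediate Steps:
O = 296091 (O = -(-501)*591 = -3*(-98697) = 296091)
-169195 + O = -169195 + 296091 = 126896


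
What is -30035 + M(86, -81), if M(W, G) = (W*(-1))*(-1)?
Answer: -29949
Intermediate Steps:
M(W, G) = W (M(W, G) = -W*(-1) = W)
-30035 + M(86, -81) = -30035 + 86 = -29949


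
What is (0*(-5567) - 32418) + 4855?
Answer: -27563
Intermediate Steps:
(0*(-5567) - 32418) + 4855 = (0 - 32418) + 4855 = -32418 + 4855 = -27563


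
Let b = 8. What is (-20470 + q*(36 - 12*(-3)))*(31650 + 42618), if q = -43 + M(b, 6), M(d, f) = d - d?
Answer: -1750199688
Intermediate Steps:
M(d, f) = 0
q = -43 (q = -43 + 0 = -43)
(-20470 + q*(36 - 12*(-3)))*(31650 + 42618) = (-20470 - 43*(36 - 12*(-3)))*(31650 + 42618) = (-20470 - 43*(36 + 36))*74268 = (-20470 - 43*72)*74268 = (-20470 - 3096)*74268 = -23566*74268 = -1750199688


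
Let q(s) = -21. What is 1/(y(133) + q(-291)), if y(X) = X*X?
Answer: 1/17668 ≈ 5.6599e-5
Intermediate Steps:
y(X) = X²
1/(y(133) + q(-291)) = 1/(133² - 21) = 1/(17689 - 21) = 1/17668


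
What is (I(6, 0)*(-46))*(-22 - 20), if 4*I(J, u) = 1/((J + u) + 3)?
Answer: 161/3 ≈ 53.667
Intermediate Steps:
I(J, u) = 1/(4*(3 + J + u)) (I(J, u) = 1/(4*((J + u) + 3)) = 1/(4*(3 + J + u)))
(I(6, 0)*(-46))*(-22 - 20) = ((1/(4*(3 + 6 + 0)))*(-46))*(-22 - 20) = (((¼)/9)*(-46))*(-42) = (((¼)*(⅑))*(-46))*(-42) = ((1/36)*(-46))*(-42) = -23/18*(-42) = 161/3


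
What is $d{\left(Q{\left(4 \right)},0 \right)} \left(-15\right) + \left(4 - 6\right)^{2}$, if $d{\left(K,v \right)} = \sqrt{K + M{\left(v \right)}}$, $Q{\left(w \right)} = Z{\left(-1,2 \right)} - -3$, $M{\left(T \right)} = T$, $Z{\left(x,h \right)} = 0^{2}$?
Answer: $4 - 15 \sqrt{3} \approx -21.981$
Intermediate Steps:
$Z{\left(x,h \right)} = 0$
$Q{\left(w \right)} = 3$ ($Q{\left(w \right)} = 0 - -3 = 0 + 3 = 3$)
$d{\left(K,v \right)} = \sqrt{K + v}$
$d{\left(Q{\left(4 \right)},0 \right)} \left(-15\right) + \left(4 - 6\right)^{2} = \sqrt{3 + 0} \left(-15\right) + \left(4 - 6\right)^{2} = \sqrt{3} \left(-15\right) + \left(-2\right)^{2} = - 15 \sqrt{3} + 4 = 4 - 15 \sqrt{3}$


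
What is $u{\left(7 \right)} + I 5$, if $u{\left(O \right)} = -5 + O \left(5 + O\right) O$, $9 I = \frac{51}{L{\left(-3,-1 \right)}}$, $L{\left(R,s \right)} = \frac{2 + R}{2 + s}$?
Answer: $\frac{1664}{3} \approx 554.67$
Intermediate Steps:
$L{\left(R,s \right)} = \frac{2 + R}{2 + s}$
$I = - \frac{17}{3}$ ($I = \frac{51 \frac{1}{\frac{1}{2 - 1} \left(2 - 3\right)}}{9} = \frac{51 \frac{1}{1^{-1} \left(-1\right)}}{9} = \frac{51 \frac{1}{1 \left(-1\right)}}{9} = \frac{51 \frac{1}{-1}}{9} = \frac{51 \left(-1\right)}{9} = \frac{1}{9} \left(-51\right) = - \frac{17}{3} \approx -5.6667$)
$u{\left(O \right)} = -5 + O^{2} \left(5 + O\right)$
$u{\left(7 \right)} + I 5 = \left(-5 + 7^{3} + 5 \cdot 7^{2}\right) - \frac{85}{3} = \left(-5 + 343 + 5 \cdot 49\right) - \frac{85}{3} = \left(-5 + 343 + 245\right) - \frac{85}{3} = 583 - \frac{85}{3} = \frac{1664}{3}$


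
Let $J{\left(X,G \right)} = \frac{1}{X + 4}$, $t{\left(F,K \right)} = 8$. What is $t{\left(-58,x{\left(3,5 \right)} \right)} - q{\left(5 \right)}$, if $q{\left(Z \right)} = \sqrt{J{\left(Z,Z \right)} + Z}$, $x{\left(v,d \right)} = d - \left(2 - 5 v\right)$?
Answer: $8 - \frac{\sqrt{46}}{3} \approx 5.7392$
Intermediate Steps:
$x{\left(v,d \right)} = -2 + d + 5 v$ ($x{\left(v,d \right)} = d + \left(-2 + 5 v\right) = -2 + d + 5 v$)
$J{\left(X,G \right)} = \frac{1}{4 + X}$
$q{\left(Z \right)} = \sqrt{Z + \frac{1}{4 + Z}}$ ($q{\left(Z \right)} = \sqrt{\frac{1}{4 + Z} + Z} = \sqrt{Z + \frac{1}{4 + Z}}$)
$t{\left(-58,x{\left(3,5 \right)} \right)} - q{\left(5 \right)} = 8 - \sqrt{\frac{1 + 5 \left(4 + 5\right)}{4 + 5}} = 8 - \sqrt{\frac{1 + 5 \cdot 9}{9}} = 8 - \sqrt{\frac{1 + 45}{9}} = 8 - \sqrt{\frac{1}{9} \cdot 46} = 8 - \sqrt{\frac{46}{9}} = 8 - \frac{\sqrt{46}}{3}$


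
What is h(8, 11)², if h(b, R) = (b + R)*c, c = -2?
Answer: 1444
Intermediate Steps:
h(b, R) = -2*R - 2*b (h(b, R) = (b + R)*(-2) = (R + b)*(-2) = -2*R - 2*b)
h(8, 11)² = (-2*11 - 2*8)² = (-22 - 16)² = (-38)² = 1444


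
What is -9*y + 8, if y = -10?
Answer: 98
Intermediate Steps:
-9*y + 8 = -9*(-10) + 8 = 90 + 8 = 98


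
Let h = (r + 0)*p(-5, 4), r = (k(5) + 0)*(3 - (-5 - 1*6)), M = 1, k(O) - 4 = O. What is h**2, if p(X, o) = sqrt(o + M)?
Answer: 79380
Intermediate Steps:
k(O) = 4 + O
p(X, o) = sqrt(1 + o) (p(X, o) = sqrt(o + 1) = sqrt(1 + o))
r = 126 (r = ((4 + 5) + 0)*(3 - (-5 - 1*6)) = (9 + 0)*(3 - (-5 - 6)) = 9*(3 - 1*(-11)) = 9*(3 + 11) = 9*14 = 126)
h = 126*sqrt(5) (h = (126 + 0)*sqrt(1 + 4) = 126*sqrt(5) ≈ 281.74)
h**2 = (126*sqrt(5))**2 = 79380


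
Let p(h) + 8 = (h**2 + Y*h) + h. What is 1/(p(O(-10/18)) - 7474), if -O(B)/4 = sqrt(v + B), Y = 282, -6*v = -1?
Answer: -303273/2291158046 + 7641*I*sqrt(14)/2291158046 ≈ -0.00013237 + 1.2478e-5*I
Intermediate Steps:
v = 1/6 (v = -1/6*(-1) = 1/6 ≈ 0.16667)
O(B) = -4*sqrt(1/6 + B)
p(h) = -8 + h**2 + 283*h (p(h) = -8 + ((h**2 + 282*h) + h) = -8 + (h**2 + 283*h) = -8 + h**2 + 283*h)
1/(p(O(-10/18)) - 7474) = 1/((-8 + (-2*sqrt(6 + 36*(-10/18))/3)**2 + 283*(-2*sqrt(6 + 36*(-10/18))/3)) - 7474) = 1/((-8 + (-2*sqrt(6 + 36*(-10*1/18))/3)**2 + 283*(-2*sqrt(6 + 36*(-10*1/18))/3)) - 7474) = 1/((-8 + (-2*sqrt(6 + 36*(-5/9))/3)**2 + 283*(-2*sqrt(6 + 36*(-5/9))/3)) - 7474) = 1/((-8 + (-2*sqrt(6 - 20)/3)**2 + 283*(-2*sqrt(6 - 20)/3)) - 7474) = 1/((-8 + (-2*I*sqrt(14)/3)**2 + 283*(-2*I*sqrt(14)/3)) - 7474) = 1/((-8 - 56/9 - 566*I*sqrt(14)/3) - 7474) = 1/((-128/9 - 566*I*sqrt(14)/3) - 7474) = 1/(-67394/9 - 566*I*sqrt(14)/3)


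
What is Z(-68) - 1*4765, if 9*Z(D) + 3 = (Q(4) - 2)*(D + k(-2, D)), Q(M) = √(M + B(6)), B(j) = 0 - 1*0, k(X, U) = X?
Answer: -14296/3 ≈ -4765.3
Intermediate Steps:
B(j) = 0 (B(j) = 0 + 0 = 0)
Q(M) = √M (Q(M) = √(M + 0) = √M)
Z(D) = -⅓ (Z(D) = -⅓ + ((√4 - 2)*(D - 2))/9 = -⅓ + ((2 - 2)*(-2 + D))/9 = -⅓ + (0*(-2 + D))/9 = -⅓ + (⅑)*0 = -⅓ + 0 = -⅓)
Z(-68) - 1*4765 = -⅓ - 1*4765 = -⅓ - 4765 = -14296/3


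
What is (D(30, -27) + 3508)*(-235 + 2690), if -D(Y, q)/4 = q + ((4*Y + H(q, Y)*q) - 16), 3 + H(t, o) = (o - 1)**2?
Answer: 230043320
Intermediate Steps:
H(t, o) = -3 + (-1 + o)**2 (H(t, o) = -3 + (o - 1)**2 = -3 + (-1 + o)**2)
D(Y, q) = 64 - 16*Y - 4*q - 4*q*(-3 + (-1 + Y)**2) (D(Y, q) = -4*(q + ((4*Y + (-3 + (-1 + Y)**2)*q) - 16)) = -4*(q + ((4*Y + q*(-3 + (-1 + Y)**2)) - 16)) = -4*(q + (-16 + 4*Y + q*(-3 + (-1 + Y)**2))) = -4*(-16 + q + 4*Y + q*(-3 + (-1 + Y)**2)) = 64 - 16*Y - 4*q - 4*q*(-3 + (-1 + Y)**2))
(D(30, -27) + 3508)*(-235 + 2690) = ((64 - 16*30 - 4*(-27) - 4*(-27)*(-3 + (-1 + 30)**2)) + 3508)*(-235 + 2690) = ((64 - 480 + 108 - 4*(-27)*(-3 + 29**2)) + 3508)*2455 = ((64 - 480 + 108 - 4*(-27)*(-3 + 841)) + 3508)*2455 = ((64 - 480 + 108 - 4*(-27)*838) + 3508)*2455 = ((64 - 480 + 108 + 90504) + 3508)*2455 = (90196 + 3508)*2455 = 93704*2455 = 230043320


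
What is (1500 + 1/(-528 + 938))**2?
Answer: 378226230001/168100 ≈ 2.2500e+6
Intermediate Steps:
(1500 + 1/(-528 + 938))**2 = (1500 + 1/410)**2 = (615001/410)**2 = 378226230001/168100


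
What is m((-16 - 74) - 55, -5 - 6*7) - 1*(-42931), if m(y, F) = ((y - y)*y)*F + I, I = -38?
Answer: 42893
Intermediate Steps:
m(y, F) = -38 (m(y, F) = ((y - y)*y)*F - 38 = (0*y)*F - 38 = 0*F - 38 = 0 - 38 = -38)
m((-16 - 74) - 55, -5 - 6*7) - 1*(-42931) = -38 - 1*(-42931) = -38 + 42931 = 42893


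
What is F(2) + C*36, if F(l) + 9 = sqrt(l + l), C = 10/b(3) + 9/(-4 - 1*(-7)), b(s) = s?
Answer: 221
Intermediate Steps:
C = 19/3 (C = 10/3 + 9/(-4 - 1*(-7)) = 10*(1/3) + 9/(-4 + 7) = 10/3 + 9/3 = 10/3 + 9*(1/3) = 10/3 + 3 = 19/3 ≈ 6.3333)
F(l) = -9 + sqrt(2)*sqrt(l) (F(l) = -9 + sqrt(l + l) = -9 + sqrt(2*l) = -9 + sqrt(2)*sqrt(l))
F(2) + C*36 = (-9 + sqrt(2)*sqrt(2)) + (19/3)*36 = (-9 + 2) + 228 = -7 + 228 = 221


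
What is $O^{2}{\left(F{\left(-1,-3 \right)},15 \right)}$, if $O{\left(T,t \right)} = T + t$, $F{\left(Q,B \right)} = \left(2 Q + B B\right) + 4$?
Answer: $676$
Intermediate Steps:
$F{\left(Q,B \right)} = 4 + B^{2} + 2 Q$ ($F{\left(Q,B \right)} = \left(2 Q + B^{2}\right) + 4 = \left(B^{2} + 2 Q\right) + 4 = 4 + B^{2} + 2 Q$)
$O^{2}{\left(F{\left(-1,-3 \right)},15 \right)} = \left(\left(4 + \left(-3\right)^{2} + 2 \left(-1\right)\right) + 15\right)^{2} = \left(\left(4 + 9 - 2\right) + 15\right)^{2} = \left(11 + 15\right)^{2} = 26^{2} = 676$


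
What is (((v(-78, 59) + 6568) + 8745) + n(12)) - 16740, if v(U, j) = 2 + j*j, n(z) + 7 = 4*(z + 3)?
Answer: 2109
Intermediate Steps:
n(z) = 5 + 4*z (n(z) = -7 + 4*(z + 3) = -7 + 4*(3 + z) = -7 + (12 + 4*z) = 5 + 4*z)
v(U, j) = 2 + j²
(((v(-78, 59) + 6568) + 8745) + n(12)) - 16740 = ((((2 + 59²) + 6568) + 8745) + (5 + 4*12)) - 16740 = ((((2 + 3481) + 6568) + 8745) + (5 + 48)) - 16740 = (((3483 + 6568) + 8745) + 53) - 16740 = ((10051 + 8745) + 53) - 16740 = (18796 + 53) - 16740 = 18849 - 16740 = 2109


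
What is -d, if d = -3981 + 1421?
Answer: 2560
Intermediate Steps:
d = -2560
-d = -1*(-2560) = 2560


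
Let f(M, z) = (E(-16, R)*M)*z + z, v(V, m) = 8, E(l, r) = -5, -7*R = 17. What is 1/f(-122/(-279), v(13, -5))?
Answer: -279/2648 ≈ -0.10536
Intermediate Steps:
R = -17/7 (R = -⅐*17 = -17/7 ≈ -2.4286)
f(M, z) = z - 5*M*z (f(M, z) = (-5*M)*z + z = -5*M*z + z = z - 5*M*z)
1/f(-122/(-279), v(13, -5)) = 1/(8*(1 - (-610)/(-279))) = 1/(8*(1 - (-610)*(-1)/279)) = 1/(8*(1 - 5*122/279)) = 1/(8*(1 - 610/279)) = 1/(8*(-331/279)) = 1/(-2648/279) = -279/2648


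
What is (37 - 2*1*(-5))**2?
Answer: 2209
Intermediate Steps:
(37 - 2*1*(-5))**2 = (37 - 2*(-5))**2 = (37 + 10)**2 = 47**2 = 2209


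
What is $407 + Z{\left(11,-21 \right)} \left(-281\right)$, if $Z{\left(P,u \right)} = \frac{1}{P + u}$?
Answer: $\frac{4351}{10} \approx 435.1$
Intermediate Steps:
$407 + Z{\left(11,-21 \right)} \left(-281\right) = 407 + \frac{1}{11 - 21} \left(-281\right) = 407 + \frac{1}{-10} \left(-281\right) = 407 - - \frac{281}{10} = 407 + \frac{281}{10} = \frac{4351}{10}$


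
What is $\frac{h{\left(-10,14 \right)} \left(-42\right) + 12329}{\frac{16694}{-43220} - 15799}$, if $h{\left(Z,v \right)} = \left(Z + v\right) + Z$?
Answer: $- \frac{271875410}{341424737} \approx -0.7963$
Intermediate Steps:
$h{\left(Z,v \right)} = v + 2 Z$
$\frac{h{\left(-10,14 \right)} \left(-42\right) + 12329}{\frac{16694}{-43220} - 15799} = \frac{\left(14 + 2 \left(-10\right)\right) \left(-42\right) + 12329}{\frac{16694}{-43220} - 15799} = \frac{\left(14 - 20\right) \left(-42\right) + 12329}{16694 \left(- \frac{1}{43220}\right) - 15799} = \frac{\left(-6\right) \left(-42\right) + 12329}{- \frac{8347}{21610} - 15799} = \frac{252 + 12329}{- \frac{341424737}{21610}} = 12581 \left(- \frac{21610}{341424737}\right) = - \frac{271875410}{341424737}$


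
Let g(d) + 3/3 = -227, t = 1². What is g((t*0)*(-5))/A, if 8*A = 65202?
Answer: -304/10867 ≈ -0.027975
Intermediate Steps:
t = 1
g(d) = -228 (g(d) = -1 - 227 = -228)
A = 32601/4 (A = (⅛)*65202 = 32601/4 ≈ 8150.3)
g((t*0)*(-5))/A = -228/32601/4 = -228*4/32601 = -304/10867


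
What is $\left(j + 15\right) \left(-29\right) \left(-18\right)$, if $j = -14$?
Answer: $522$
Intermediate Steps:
$\left(j + 15\right) \left(-29\right) \left(-18\right) = \left(-14 + 15\right) \left(-29\right) \left(-18\right) = 1 \left(-29\right) \left(-18\right) = \left(-29\right) \left(-18\right) = 522$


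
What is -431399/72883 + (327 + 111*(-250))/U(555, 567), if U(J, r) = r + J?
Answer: -75233339/2478022 ≈ -30.360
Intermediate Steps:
U(J, r) = J + r
-431399/72883 + (327 + 111*(-250))/U(555, 567) = -431399/72883 + (327 + 111*(-250))/(555 + 567) = -431399*1/72883 + (327 - 27750)/1122 = -431399/72883 - 27423*1/1122 = -431399/72883 - 831/34 = -75233339/2478022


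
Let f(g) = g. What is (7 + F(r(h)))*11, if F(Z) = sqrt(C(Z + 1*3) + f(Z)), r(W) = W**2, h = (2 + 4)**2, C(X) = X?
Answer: 77 + 11*sqrt(2595) ≈ 637.35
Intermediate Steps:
h = 36 (h = 6**2 = 36)
F(Z) = sqrt(3 + 2*Z) (F(Z) = sqrt((Z + 1*3) + Z) = sqrt((Z + 3) + Z) = sqrt((3 + Z) + Z) = sqrt(3 + 2*Z))
(7 + F(r(h)))*11 = (7 + sqrt(3 + 2*36**2))*11 = (7 + sqrt(3 + 2*1296))*11 = (7 + sqrt(3 + 2592))*11 = (7 + sqrt(2595))*11 = 77 + 11*sqrt(2595)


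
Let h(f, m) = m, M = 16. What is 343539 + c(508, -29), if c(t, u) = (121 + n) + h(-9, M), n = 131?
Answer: 343807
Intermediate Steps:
c(t, u) = 268 (c(t, u) = (121 + 131) + 16 = 252 + 16 = 268)
343539 + c(508, -29) = 343539 + 268 = 343807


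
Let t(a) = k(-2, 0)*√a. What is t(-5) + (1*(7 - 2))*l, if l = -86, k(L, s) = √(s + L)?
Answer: -430 - √10 ≈ -433.16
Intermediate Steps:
k(L, s) = √(L + s)
t(a) = I*√2*√a (t(a) = √(-2 + 0)*√a = √(-2)*√a = (I*√2)*√a = I*√2*√a)
t(-5) + (1*(7 - 2))*l = I*√2*√(-5) + (1*(7 - 2))*(-86) = I*√2*(I*√5) + (1*5)*(-86) = -√10 + 5*(-86) = -√10 - 430 = -430 - √10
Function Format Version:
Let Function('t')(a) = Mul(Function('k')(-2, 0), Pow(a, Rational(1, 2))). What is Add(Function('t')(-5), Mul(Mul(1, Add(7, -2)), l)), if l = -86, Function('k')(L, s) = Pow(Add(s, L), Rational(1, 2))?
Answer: Add(-430, Mul(-1, Pow(10, Rational(1, 2)))) ≈ -433.16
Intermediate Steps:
Function('k')(L, s) = Pow(Add(L, s), Rational(1, 2))
Function('t')(a) = Mul(I, Pow(2, Rational(1, 2)), Pow(a, Rational(1, 2))) (Function('t')(a) = Mul(Pow(Add(-2, 0), Rational(1, 2)), Pow(a, Rational(1, 2))) = Mul(Pow(-2, Rational(1, 2)), Pow(a, Rational(1, 2))) = Mul(Mul(I, Pow(2, Rational(1, 2))), Pow(a, Rational(1, 2))) = Mul(I, Pow(2, Rational(1, 2)), Pow(a, Rational(1, 2))))
Add(Function('t')(-5), Mul(Mul(1, Add(7, -2)), l)) = Add(Mul(I, Pow(2, Rational(1, 2)), Pow(-5, Rational(1, 2))), Mul(Mul(1, Add(7, -2)), -86)) = Add(Mul(I, Pow(2, Rational(1, 2)), Mul(I, Pow(5, Rational(1, 2)))), Mul(Mul(1, 5), -86)) = Add(Mul(-1, Pow(10, Rational(1, 2))), Mul(5, -86)) = Add(Mul(-1, Pow(10, Rational(1, 2))), -430) = Add(-430, Mul(-1, Pow(10, Rational(1, 2))))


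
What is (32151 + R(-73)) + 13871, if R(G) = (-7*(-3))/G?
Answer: 3359585/73 ≈ 46022.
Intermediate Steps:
R(G) = 21/G
(32151 + R(-73)) + 13871 = (32151 + 21/(-73)) + 13871 = (32151 + 21*(-1/73)) + 13871 = (32151 - 21/73) + 13871 = 2347002/73 + 13871 = 3359585/73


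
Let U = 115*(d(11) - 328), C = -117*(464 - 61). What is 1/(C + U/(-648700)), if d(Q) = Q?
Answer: -129740/6117363449 ≈ -2.1208e-5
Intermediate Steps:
C = -47151 (C = -117*403 = -47151)
U = -36455 (U = 115*(11 - 328) = 115*(-317) = -36455)
1/(C + U/(-648700)) = 1/(-47151 - 36455/(-648700)) = 1/(-47151 - 36455*(-1/648700)) = 1/(-47151 + 7291/129740) = 1/(-6117363449/129740) = -129740/6117363449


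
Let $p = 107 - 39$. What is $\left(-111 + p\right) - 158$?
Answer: $-201$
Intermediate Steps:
$p = 68$
$\left(-111 + p\right) - 158 = \left(-111 + 68\right) - 158 = -43 - 158 = -201$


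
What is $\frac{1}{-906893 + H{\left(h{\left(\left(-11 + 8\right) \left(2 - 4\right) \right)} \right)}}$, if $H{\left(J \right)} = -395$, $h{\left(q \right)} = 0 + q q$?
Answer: $- \frac{1}{907288} \approx -1.1022 \cdot 10^{-6}$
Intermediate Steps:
$h{\left(q \right)} = q^{2}$ ($h{\left(q \right)} = 0 + q^{2} = q^{2}$)
$\frac{1}{-906893 + H{\left(h{\left(\left(-11 + 8\right) \left(2 - 4\right) \right)} \right)}} = \frac{1}{-906893 - 395} = \frac{1}{-907288} = - \frac{1}{907288}$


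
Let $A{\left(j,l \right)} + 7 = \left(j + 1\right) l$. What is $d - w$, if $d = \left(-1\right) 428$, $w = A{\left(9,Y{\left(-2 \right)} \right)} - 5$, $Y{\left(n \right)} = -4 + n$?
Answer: $-356$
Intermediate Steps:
$A{\left(j,l \right)} = -7 + l \left(1 + j\right)$ ($A{\left(j,l \right)} = -7 + \left(j + 1\right) l = -7 + \left(1 + j\right) l = -7 + l \left(1 + j\right)$)
$w = -72$ ($w = \left(-7 - 6 + 9 \left(-4 - 2\right)\right) - 5 = \left(-7 - 6 + 9 \left(-6\right)\right) - 5 = \left(-7 - 6 - 54\right) - 5 = -67 - 5 = -72$)
$d = -428$
$d - w = -428 - -72 = -428 + 72 = -356$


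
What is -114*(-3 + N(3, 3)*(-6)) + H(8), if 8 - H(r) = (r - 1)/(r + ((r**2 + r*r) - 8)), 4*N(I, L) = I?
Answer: 110457/128 ≈ 862.95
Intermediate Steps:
N(I, L) = I/4
H(r) = 8 - (-1 + r)/(-8 + r + 2*r**2) (H(r) = 8 - (r - 1)/(r + ((r**2 + r*r) - 8)) = 8 - (-1 + r)/(r + ((r**2 + r**2) - 8)) = 8 - (-1 + r)/(r + (2*r**2 - 8)) = 8 - (-1 + r)/(r + (-8 + 2*r**2)) = 8 - (-1 + r)/(-8 + r + 2*r**2))
-114*(-3 + N(3, 3)*(-6)) + H(8) = -114*(-3 + ((1/4)*3)*(-6)) + (-63 + 7*8 + 16*8**2)/(-8 + 8 + 2*8**2) = -114*(-3 + (3/4)*(-6)) + (-63 + 56 + 16*64)/(-8 + 8 + 2*64) = -114*(-3 - 9/2) + (-63 + 56 + 1024)/(-8 + 8 + 128) = -114*(-15/2) + 1017/128 = 855 + (1/128)*1017 = 855 + 1017/128 = 110457/128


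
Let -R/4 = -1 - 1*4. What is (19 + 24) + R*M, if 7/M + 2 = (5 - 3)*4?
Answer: 199/3 ≈ 66.333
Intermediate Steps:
M = 7/6 (M = 7/(-2 + (5 - 3)*4) = 7/(-2 + 2*4) = 7/(-2 + 8) = 7/6 ≈ 1.1667)
R = 20 (R = -4*(-1 - 1*4) = -4*(-1 - 4) = -4*(-5) = 20)
(19 + 24) + R*M = (19 + 24) + 20*(7/6) = 43 + 70/3 = 199/3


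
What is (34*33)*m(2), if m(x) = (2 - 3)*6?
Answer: -6732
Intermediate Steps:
m(x) = -6 (m(x) = -1*6 = -6)
(34*33)*m(2) = (34*33)*(-6) = 1122*(-6) = -6732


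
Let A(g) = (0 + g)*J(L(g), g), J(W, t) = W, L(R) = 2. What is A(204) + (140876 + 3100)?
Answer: 144384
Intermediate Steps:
A(g) = 2*g (A(g) = (0 + g)*2 = g*2 = 2*g)
A(204) + (140876 + 3100) = 2*204 + (140876 + 3100) = 408 + 143976 = 144384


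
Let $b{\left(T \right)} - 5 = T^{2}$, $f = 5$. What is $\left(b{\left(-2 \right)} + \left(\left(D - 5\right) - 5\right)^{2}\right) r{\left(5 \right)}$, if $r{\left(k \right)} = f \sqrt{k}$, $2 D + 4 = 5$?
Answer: $\frac{1985 \sqrt{5}}{4} \approx 1109.6$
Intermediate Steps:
$D = \frac{1}{2}$ ($D = -2 + \frac{1}{2} \cdot 5 = -2 + \frac{5}{2} = \frac{1}{2} \approx 0.5$)
$b{\left(T \right)} = 5 + T^{2}$
$r{\left(k \right)} = 5 \sqrt{k}$
$\left(b{\left(-2 \right)} + \left(\left(D - 5\right) - 5\right)^{2}\right) r{\left(5 \right)} = \left(\left(5 + \left(-2\right)^{2}\right) + \left(\left(\frac{1}{2} - 5\right) - 5\right)^{2}\right) 5 \sqrt{5} = \left(\left(5 + 4\right) + \left(\left(\frac{1}{2} - 5\right) - 5\right)^{2}\right) 5 \sqrt{5} = \left(9 + \left(- \frac{9}{2} - 5\right)^{2}\right) 5 \sqrt{5} = \left(9 + \left(- \frac{19}{2}\right)^{2}\right) 5 \sqrt{5} = \left(9 + \frac{361}{4}\right) 5 \sqrt{5} = \frac{397 \cdot 5 \sqrt{5}}{4} = \frac{1985 \sqrt{5}}{4}$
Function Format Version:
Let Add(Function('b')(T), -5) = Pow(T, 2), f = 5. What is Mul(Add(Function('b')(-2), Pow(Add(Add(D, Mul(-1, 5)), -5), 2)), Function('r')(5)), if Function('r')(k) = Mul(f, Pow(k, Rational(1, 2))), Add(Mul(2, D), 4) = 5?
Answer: Mul(Rational(1985, 4), Pow(5, Rational(1, 2))) ≈ 1109.6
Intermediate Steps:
D = Rational(1, 2) (D = Add(-2, Mul(Rational(1, 2), 5)) = Add(-2, Rational(5, 2)) = Rational(1, 2) ≈ 0.50000)
Function('b')(T) = Add(5, Pow(T, 2))
Function('r')(k) = Mul(5, Pow(k, Rational(1, 2)))
Mul(Add(Function('b')(-2), Pow(Add(Add(D, Mul(-1, 5)), -5), 2)), Function('r')(5)) = Mul(Add(Add(5, Pow(-2, 2)), Pow(Add(Add(Rational(1, 2), Mul(-1, 5)), -5), 2)), Mul(5, Pow(5, Rational(1, 2)))) = Mul(Add(Add(5, 4), Pow(Add(Add(Rational(1, 2), -5), -5), 2)), Mul(5, Pow(5, Rational(1, 2)))) = Mul(Add(9, Pow(Add(Rational(-9, 2), -5), 2)), Mul(5, Pow(5, Rational(1, 2)))) = Mul(Add(9, Pow(Rational(-19, 2), 2)), Mul(5, Pow(5, Rational(1, 2)))) = Mul(Add(9, Rational(361, 4)), Mul(5, Pow(5, Rational(1, 2)))) = Mul(Rational(397, 4), Mul(5, Pow(5, Rational(1, 2)))) = Mul(Rational(1985, 4), Pow(5, Rational(1, 2)))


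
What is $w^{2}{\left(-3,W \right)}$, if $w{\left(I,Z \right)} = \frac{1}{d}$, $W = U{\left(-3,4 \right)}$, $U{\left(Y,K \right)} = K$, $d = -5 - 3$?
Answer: $\frac{1}{64} \approx 0.015625$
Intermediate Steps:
$d = -8$
$W = 4$
$w{\left(I,Z \right)} = - \frac{1}{8}$ ($w{\left(I,Z \right)} = \frac{1}{-8} = - \frac{1}{8}$)
$w^{2}{\left(-3,W \right)} = \left(- \frac{1}{8}\right)^{2} = \frac{1}{64}$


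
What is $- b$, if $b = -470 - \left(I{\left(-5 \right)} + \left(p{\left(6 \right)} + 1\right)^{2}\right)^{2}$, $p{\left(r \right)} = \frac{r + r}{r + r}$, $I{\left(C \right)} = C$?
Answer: $471$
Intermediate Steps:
$p{\left(r \right)} = 1$ ($p{\left(r \right)} = \frac{2 r}{2 r} = 2 r \frac{1}{2 r} = 1$)
$b = -471$ ($b = -470 - \left(-5 + \left(1 + 1\right)^{2}\right)^{2} = -470 - \left(-5 + 2^{2}\right)^{2} = -470 - \left(-5 + 4\right)^{2} = -470 - \left(-1\right)^{2} = -470 - 1 = -471$)
$- b = \left(-1\right) \left(-471\right) = 471$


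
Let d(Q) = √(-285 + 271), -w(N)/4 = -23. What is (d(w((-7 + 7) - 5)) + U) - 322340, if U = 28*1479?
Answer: -280928 + I*√14 ≈ -2.8093e+5 + 3.7417*I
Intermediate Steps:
w(N) = 92 (w(N) = -4*(-23) = 92)
d(Q) = I*√14 (d(Q) = √(-14) = I*√14)
U = 41412
(d(w((-7 + 7) - 5)) + U) - 322340 = (I*√14 + 41412) - 322340 = (41412 + I*√14) - 322340 = -280928 + I*√14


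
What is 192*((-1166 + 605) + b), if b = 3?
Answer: -107136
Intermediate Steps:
192*((-1166 + 605) + b) = 192*((-1166 + 605) + 3) = 192*(-561 + 3) = 192*(-558) = -107136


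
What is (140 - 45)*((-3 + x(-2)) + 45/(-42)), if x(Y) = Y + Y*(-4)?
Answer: 2565/14 ≈ 183.21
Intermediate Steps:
x(Y) = -3*Y (x(Y) = Y - 4*Y = -3*Y)
(140 - 45)*((-3 + x(-2)) + 45/(-42)) = (140 - 45)*((-3 - 3*(-2)) + 45/(-42)) = 95*((-3 + 6) + 45*(-1/42)) = 95*(3 - 15/14) = 95*(27/14) = 2565/14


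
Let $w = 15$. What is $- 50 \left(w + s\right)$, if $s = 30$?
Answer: $-2250$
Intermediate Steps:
$- 50 \left(w + s\right) = - 50 \left(15 + 30\right) = \left(-50\right) 45 = -2250$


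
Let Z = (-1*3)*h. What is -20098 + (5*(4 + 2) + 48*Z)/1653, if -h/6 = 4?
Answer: -11072836/551 ≈ -20096.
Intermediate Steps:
h = -24 (h = -6*4 = -24)
Z = 72 (Z = -1*3*(-24) = -3*(-24) = 72)
-20098 + (5*(4 + 2) + 48*Z)/1653 = -20098 + (5*(4 + 2) + 48*72)/1653 = -20098 + (5*6 + 3456)*(1/1653) = -20098 + (30 + 3456)*(1/1653) = -20098 + 3486*(1/1653) = -20098 + 1162/551 = -11072836/551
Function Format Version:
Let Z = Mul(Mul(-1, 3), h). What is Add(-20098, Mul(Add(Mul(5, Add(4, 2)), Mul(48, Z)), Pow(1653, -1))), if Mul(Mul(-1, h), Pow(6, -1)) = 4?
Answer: Rational(-11072836, 551) ≈ -20096.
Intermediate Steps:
h = -24 (h = Mul(-6, 4) = -24)
Z = 72 (Z = Mul(Mul(-1, 3), -24) = Mul(-3, -24) = 72)
Add(-20098, Mul(Add(Mul(5, Add(4, 2)), Mul(48, Z)), Pow(1653, -1))) = Add(-20098, Mul(Add(Mul(5, Add(4, 2)), Mul(48, 72)), Pow(1653, -1))) = Add(-20098, Mul(Add(Mul(5, 6), 3456), Rational(1, 1653))) = Add(-20098, Mul(Add(30, 3456), Rational(1, 1653))) = Add(-20098, Mul(3486, Rational(1, 1653))) = Add(-20098, Rational(1162, 551)) = Rational(-11072836, 551)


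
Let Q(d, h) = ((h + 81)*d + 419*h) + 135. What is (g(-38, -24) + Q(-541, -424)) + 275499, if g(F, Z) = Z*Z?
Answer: 284117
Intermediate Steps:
g(F, Z) = Z**2
Q(d, h) = 135 + 419*h + d*(81 + h) (Q(d, h) = ((81 + h)*d + 419*h) + 135 = (d*(81 + h) + 419*h) + 135 = (419*h + d*(81 + h)) + 135 = 135 + 419*h + d*(81 + h))
(g(-38, -24) + Q(-541, -424)) + 275499 = ((-24)**2 + (135 + 81*(-541) + 419*(-424) - 541*(-424))) + 275499 = (576 + (135 - 43821 - 177656 + 229384)) + 275499 = (576 + 8042) + 275499 = 8618 + 275499 = 284117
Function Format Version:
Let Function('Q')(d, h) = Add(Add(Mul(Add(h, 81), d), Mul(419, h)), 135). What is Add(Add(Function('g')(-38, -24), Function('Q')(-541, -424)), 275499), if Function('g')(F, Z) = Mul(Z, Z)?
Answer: 284117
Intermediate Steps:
Function('g')(F, Z) = Pow(Z, 2)
Function('Q')(d, h) = Add(135, Mul(419, h), Mul(d, Add(81, h))) (Function('Q')(d, h) = Add(Add(Mul(Add(81, h), d), Mul(419, h)), 135) = Add(Add(Mul(d, Add(81, h)), Mul(419, h)), 135) = Add(Add(Mul(419, h), Mul(d, Add(81, h))), 135) = Add(135, Mul(419, h), Mul(d, Add(81, h))))
Add(Add(Function('g')(-38, -24), Function('Q')(-541, -424)), 275499) = Add(Add(Pow(-24, 2), Add(135, Mul(81, -541), Mul(419, -424), Mul(-541, -424))), 275499) = Add(Add(576, Add(135, -43821, -177656, 229384)), 275499) = Add(Add(576, 8042), 275499) = Add(8618, 275499) = 284117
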